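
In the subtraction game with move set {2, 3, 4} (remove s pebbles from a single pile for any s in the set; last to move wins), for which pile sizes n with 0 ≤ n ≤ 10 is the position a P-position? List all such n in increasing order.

Compute g(0), g(1), … for moves {2, 3, 4}:
g(0) = mex{} = 0
g(1) = mex{} = 0
g(2) = mex{0} = 1
g(3) = mex{0} = 1
g(4) = mex{0,1} = 2
g(5) = mex{0,1} = 2
g(6) = mex{1,2} = 0
g(7) = mex{1,2} = 0
g(8) = mex{0,2} = 1
g(9) = mex{0,2} = 1
g(10) = mex{0,1} = 2
The P-positions (g = 0) in 0..10 are 0, 1, 6, 7.

0, 1, 6, 7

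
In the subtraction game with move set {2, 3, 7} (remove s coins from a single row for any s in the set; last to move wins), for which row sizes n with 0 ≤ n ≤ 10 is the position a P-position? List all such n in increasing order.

0, 1, 5, 6, 10

Grundy values for subtraction set {2, 3, 7}:
k:     0  1  2  3  4  5  6  7  8  9 10
g(k):  0  0  1  1  2  0  0  1  1  2  0
The P-positions (g = 0) in 0..10 are 0, 1, 5, 6, 10.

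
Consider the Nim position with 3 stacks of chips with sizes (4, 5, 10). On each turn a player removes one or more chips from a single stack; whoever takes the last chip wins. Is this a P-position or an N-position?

In binary:
  0100  (4)
  0101  (5)
  1010  (10)
  ----
  1011  (11)
The nim-sum is 11 ≠ 0, so this is an N-position: the player to move can win.

N-position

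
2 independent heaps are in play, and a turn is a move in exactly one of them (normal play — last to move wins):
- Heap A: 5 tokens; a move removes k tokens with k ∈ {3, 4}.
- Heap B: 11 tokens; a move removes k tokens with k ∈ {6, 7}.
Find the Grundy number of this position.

Build the Grundy sequence for heap A with g(k) = mex{g(k−s) : s ∈ {3, 4}, s ≤ k}:
g(0) = mex{} = 0
g(1) = mex{} = 0
g(2) = mex{} = 0
g(3) = mex{0} = 1
g(4) = mex{0} = 1
g(5) = mex{0} = 1
So g(5) = 1.
Grundy values for heap B (subtraction set {6, 7}):
g(0) = mex{} = 0
g(1) = mex{} = 0
g(2) = mex{} = 0
g(3) = mex{} = 0
g(4) = mex{} = 0
g(5) = mex{} = 0
g(6) = mex{0} = 1
g(7) = mex{0} = 1
g(8) = mex{0} = 1
g(9) = mex{0} = 1
g(10) = mex{0} = 1
g(11) = mex{0} = 1
So g(11) = 1.
The value of a disjunctive sum is the nim-sum of the parts.
Combined value = 1 XOR 1 = 0.

0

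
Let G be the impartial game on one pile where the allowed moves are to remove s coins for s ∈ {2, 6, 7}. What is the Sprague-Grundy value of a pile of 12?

2

Compute g(0), g(1), … for moves {2, 6, 7}:
k:     0  1  2  3  4  5  6  7  8  9 10 11 12
g(k):  0  0  1  1  0  0  1  1  2  0  3  1  2
So g(12) = 2.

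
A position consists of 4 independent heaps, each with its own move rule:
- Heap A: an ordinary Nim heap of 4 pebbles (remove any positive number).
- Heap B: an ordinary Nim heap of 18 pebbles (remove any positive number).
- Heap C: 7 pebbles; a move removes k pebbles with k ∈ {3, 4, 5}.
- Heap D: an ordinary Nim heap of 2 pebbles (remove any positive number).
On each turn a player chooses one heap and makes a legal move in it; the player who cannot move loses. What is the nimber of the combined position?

Heap A is a plain Nim heap of size 4, so its Grundy value is 4.
Heap B is a plain Nim heap of size 18, so its Grundy value is 18.
Build the Grundy sequence for heap C with g(k) = mex{g(k−s) : s ∈ {3, 4, 5}, s ≤ k}:
k:     0  1  2  3  4  5  6  7
g(k):  0  0  0  1  1  1  2  2
So g(7) = 2.
Heap D is a plain Nim heap of size 2, so its Grundy value is 2.
The value of a disjunctive sum is the nim-sum of the parts.
Combined value = 4 XOR 18 XOR 2 XOR 2 = 22.

22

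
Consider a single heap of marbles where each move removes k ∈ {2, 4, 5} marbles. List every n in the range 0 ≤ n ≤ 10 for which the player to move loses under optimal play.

0, 1, 7, 8

Grundy values for subtraction set {2, 4, 5}:
k:     0  1  2  3  4  5  6  7  8  9 10
g(k):  0  0  1  1  2  2  3  0  0  1  1
The P-positions (g = 0) in 0..10 are 0, 1, 7, 8.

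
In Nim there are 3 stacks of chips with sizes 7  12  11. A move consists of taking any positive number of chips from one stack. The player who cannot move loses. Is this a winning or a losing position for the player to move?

Compute the nim-sum pairwise:
7 XOR 12 = 11
11 XOR 11 = 0
The nim-sum is 0, so this is a P-position: the player to move is in a losing position under optimal play.

Losing position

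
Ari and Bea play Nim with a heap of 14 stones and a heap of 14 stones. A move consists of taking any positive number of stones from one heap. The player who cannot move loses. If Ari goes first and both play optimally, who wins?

Bea wins

Nim-sum: 14 ⊕ 14 = 0.
The nim-sum is 0, so this is a P-position: the player to move is in a losing position under optimal play; Ari is about to move from it and so loses — Bea wins.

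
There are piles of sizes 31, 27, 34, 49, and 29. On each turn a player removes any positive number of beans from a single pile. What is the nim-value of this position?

10

Write each in binary and XOR column by column:
  011111  (31)
  011011  (27)
  100010  (34)
  110001  (49)
  011101  (29)
  ------
  001010  (10)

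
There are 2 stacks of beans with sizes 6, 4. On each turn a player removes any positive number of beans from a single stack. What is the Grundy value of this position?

2

Bitwise XOR of the heap sizes:
  110  (6)
  100  (4)
  ---
  010  (2)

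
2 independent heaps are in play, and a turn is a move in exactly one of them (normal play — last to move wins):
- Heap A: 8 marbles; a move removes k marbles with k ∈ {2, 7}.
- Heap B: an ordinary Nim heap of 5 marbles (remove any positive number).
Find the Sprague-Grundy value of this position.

7

Grundy values for heap A (subtraction set {2, 7}):
g(0) = mex{} = 0
g(1) = mex{} = 0
g(2) = mex{0} = 1
g(3) = mex{0} = 1
g(4) = mex{1} = 0
g(5) = mex{1} = 0
g(6) = mex{0} = 1
g(7) = mex{0} = 1
g(8) = mex{0,1} = 2
So g(8) = 2.
Heap B is a plain Nim heap of size 5, so its Grundy value is 5.
By the Sprague-Grundy theorem, the Grundy value of a sum of independent games is the XOR of the component values.
Combined value = 2 ⊕ 5 = 7.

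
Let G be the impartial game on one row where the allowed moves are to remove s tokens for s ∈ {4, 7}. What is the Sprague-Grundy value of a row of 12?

0

Build the Grundy sequence with g(k) = mex{g(k−s) : s ∈ {4, 7}, s ≤ k}:
k:     0  1  2  3  4  5  6  7  8  9 10 11 12
g(k):  0  0  0  0  1  1  1  1  2  2  2  0  0
So g(12) = 0.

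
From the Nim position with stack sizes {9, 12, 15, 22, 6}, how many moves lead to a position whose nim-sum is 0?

1

Compute the nim-sum pairwise:
9 ⊕ 12 = 5
5 ⊕ 15 = 10
10 ⊕ 22 = 28
28 ⊕ 6 = 26
The overall nim-sum is X = 26. A stack of size p has a winning move iff p XOR X < p (reduce it to p XOR X).
  9: 9 XOR 26 = 19 ≥ 9 — no move.
  12: 12 XOR 26 = 22 ≥ 12 — no move.
  15: 15 XOR 26 = 21 ≥ 15 — no move.
  22: 22 XOR 26 = 12 < 22 — winning move (to 12).
  6: 6 XOR 26 = 28 ≥ 6 — no move.
That gives 1 winning move.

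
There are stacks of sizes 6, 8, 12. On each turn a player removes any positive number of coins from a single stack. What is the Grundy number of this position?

Write each in binary and XOR column by column:
  0110  (6)
  1000  (8)
  1100  (12)
  ----
  0010  (2)

2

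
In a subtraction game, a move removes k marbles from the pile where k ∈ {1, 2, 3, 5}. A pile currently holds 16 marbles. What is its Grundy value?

0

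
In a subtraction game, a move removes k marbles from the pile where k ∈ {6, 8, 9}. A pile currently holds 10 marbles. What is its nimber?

Compute g(0), g(1), … for moves {6, 8, 9}:
k:     0  1  2  3  4  5  6  7  8  9 10
g(k):  0  0  0  0  0  0  1  1  1  1  1
So g(10) = 1.

1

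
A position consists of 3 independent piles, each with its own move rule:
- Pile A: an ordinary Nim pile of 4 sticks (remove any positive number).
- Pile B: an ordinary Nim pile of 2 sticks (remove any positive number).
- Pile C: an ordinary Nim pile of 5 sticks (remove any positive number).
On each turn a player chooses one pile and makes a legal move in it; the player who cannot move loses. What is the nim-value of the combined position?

Pile A is a plain Nim pile of size 4, so its Grundy value is 4.
Pile B is a plain Nim pile of size 2, so its Grundy value is 2.
Pile C is a plain Nim pile of size 5, so its Grundy value is 5.
By the Sprague-Grundy theorem, the Grundy value of a sum of independent games is the XOR of the component values.
Combined value = 4 ⊕ 2 ⊕ 5 = 3.

3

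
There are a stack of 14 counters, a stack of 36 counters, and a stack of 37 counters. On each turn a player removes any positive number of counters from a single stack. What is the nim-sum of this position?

Nim-sum: 14 ⊕ 36 ⊕ 37 = 15.

15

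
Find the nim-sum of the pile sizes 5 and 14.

11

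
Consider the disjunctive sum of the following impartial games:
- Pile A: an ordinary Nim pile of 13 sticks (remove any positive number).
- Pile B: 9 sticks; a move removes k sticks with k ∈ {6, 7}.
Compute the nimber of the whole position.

Pile A is a plain Nim pile of size 13, so its Grundy value is 13.
Build the Grundy sequence for pile B with g(k) = mex{g(k−s) : s ∈ {6, 7}, s ≤ k}:
g(0) = mex{} = 0
g(1) = mex{} = 0
g(2) = mex{} = 0
g(3) = mex{} = 0
g(4) = mex{} = 0
g(5) = mex{} = 0
g(6) = mex{0} = 1
g(7) = mex{0} = 1
g(8) = mex{0} = 1
g(9) = mex{0} = 1
So g(9) = 1.
By the Sprague-Grundy theorem, the Grundy value of a sum of independent games is the XOR of the component values.
Combined value = 13 XOR 1 = 12.

12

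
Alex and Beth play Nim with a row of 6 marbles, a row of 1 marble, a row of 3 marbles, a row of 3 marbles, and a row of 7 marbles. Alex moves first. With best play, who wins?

Beth wins

Nim-sum: 6 ⊕ 1 ⊕ 3 ⊕ 3 ⊕ 7 = 0.
The nim-sum is 0, so this is a P-position: the player to move is in a losing position under optimal play; Alex is about to move from it and so loses — Beth wins.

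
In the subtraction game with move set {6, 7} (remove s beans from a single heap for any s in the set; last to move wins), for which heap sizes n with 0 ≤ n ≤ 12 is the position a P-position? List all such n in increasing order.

0, 1, 2, 3, 4, 5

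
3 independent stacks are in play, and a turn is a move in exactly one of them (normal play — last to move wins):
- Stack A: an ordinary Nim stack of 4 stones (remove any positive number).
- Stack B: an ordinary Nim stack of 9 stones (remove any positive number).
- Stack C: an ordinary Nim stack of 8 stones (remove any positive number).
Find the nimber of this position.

Stack A is a plain Nim stack of size 4, so its Grundy value is 4.
Stack B is a plain Nim stack of size 9, so its Grundy value is 9.
Stack C is a plain Nim stack of size 8, so its Grundy value is 8.
The value of a disjunctive sum is the nim-sum of the parts.
Combined value = 4 ⊕ 9 ⊕ 8 = 5.

5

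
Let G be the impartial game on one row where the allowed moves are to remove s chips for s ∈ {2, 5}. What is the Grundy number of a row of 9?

1

Compute g(0), g(1), … for moves {2, 5}:
g(0) = mex{} = 0
g(1) = mex{} = 0
g(2) = mex{0} = 1
g(3) = mex{0} = 1
g(4) = mex{1} = 0
g(5) = mex{0,1} = 2
g(6) = mex{0} = 1
g(7) = mex{1,2} = 0
g(8) = mex{1} = 0
g(9) = mex{0} = 1
So g(9) = 1.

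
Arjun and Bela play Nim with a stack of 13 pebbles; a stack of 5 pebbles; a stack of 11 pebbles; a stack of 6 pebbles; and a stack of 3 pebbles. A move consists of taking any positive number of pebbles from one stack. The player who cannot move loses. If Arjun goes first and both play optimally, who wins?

Arjun wins

In binary:
  1101  (13)
  0101  (5)
  1011  (11)
  0110  (6)
  0011  (3)
  ----
  0110  (6)
The nim-sum is 6 ≠ 0, so this is an N-position: the player to move can win; Arjun has a winning move.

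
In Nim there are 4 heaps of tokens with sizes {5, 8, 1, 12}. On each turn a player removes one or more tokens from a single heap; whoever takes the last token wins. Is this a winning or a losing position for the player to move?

Losing position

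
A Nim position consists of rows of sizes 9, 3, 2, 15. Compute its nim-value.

7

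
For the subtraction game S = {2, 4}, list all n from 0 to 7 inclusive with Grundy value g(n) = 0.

0, 1, 6, 7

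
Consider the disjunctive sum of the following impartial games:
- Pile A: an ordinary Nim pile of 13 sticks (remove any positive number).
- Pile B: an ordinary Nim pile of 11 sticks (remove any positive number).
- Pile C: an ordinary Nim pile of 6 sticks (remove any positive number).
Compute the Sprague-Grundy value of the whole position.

Pile A is a plain Nim pile of size 13, so its Grundy value is 13.
Pile B is a plain Nim pile of size 11, so its Grundy value is 11.
Pile C is a plain Nim pile of size 6, so its Grundy value is 6.
By the Sprague-Grundy theorem, the Grundy value of a sum of independent games is the XOR of the component values.
Combined value = 13 XOR 11 XOR 6 = 0.

0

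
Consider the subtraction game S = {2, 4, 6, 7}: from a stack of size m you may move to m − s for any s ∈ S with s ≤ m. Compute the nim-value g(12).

Grundy values for subtraction set {2, 4, 6, 7}:
k:     0  1  2  3  4  5  6  7  8  9 10 11 12
g(k):  0  0  1  1  2  2  3  3  4  0  0  1  1
So g(12) = 1.

1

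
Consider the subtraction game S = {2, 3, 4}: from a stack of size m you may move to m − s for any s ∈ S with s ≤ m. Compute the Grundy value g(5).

2

Build the Grundy sequence with g(k) = mex{g(k−s) : s ∈ {2, 3, 4}, s ≤ k}:
k:     0  1  2  3  4  5
g(k):  0  0  1  1  2  2
So g(5) = 2.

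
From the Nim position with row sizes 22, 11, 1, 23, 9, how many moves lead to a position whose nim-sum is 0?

Nim-sum: 22 ⊕ 11 ⊕ 1 ⊕ 23 ⊕ 9 = 2.
The overall nim-sum is X = 2. A row of size p has a winning move iff p XOR X < p (reduce it to p XOR X).
  22: 22 XOR 2 = 20 < 22 — winning move (to 20).
  11: 11 XOR 2 = 9 < 11 — winning move (to 9).
  1: 1 XOR 2 = 3 ≥ 1 — no move.
  23: 23 XOR 2 = 21 < 23 — winning move (to 21).
  9: 9 XOR 2 = 11 ≥ 9 — no move.
That gives 3 winning moves.

3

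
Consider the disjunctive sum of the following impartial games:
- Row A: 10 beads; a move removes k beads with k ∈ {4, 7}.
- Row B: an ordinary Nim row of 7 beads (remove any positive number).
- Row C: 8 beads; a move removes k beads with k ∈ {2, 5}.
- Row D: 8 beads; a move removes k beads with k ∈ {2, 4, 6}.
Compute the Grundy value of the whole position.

For row A, compute g(0), g(1), … with moves {4, 7}:
k:     0  1  2  3  4  5  6  7  8  9 10
g(k):  0  0  0  0  1  1  1  1  2  2  2
So g(10) = 2.
Row B is a plain Nim row of size 7, so its Grundy value is 7.
For row C, compute g(0), g(1), … with moves {2, 5}:
k:     0  1  2  3  4  5  6  7  8
g(k):  0  0  1  1  0  2  1  0  0
So g(8) = 0.
For row D, compute g(0), g(1), … with moves {2, 4, 6}:
g(0) = mex{} = 0
g(1) = mex{} = 0
g(2) = mex{0} = 1
g(3) = mex{0} = 1
g(4) = mex{0,1} = 2
g(5) = mex{0,1} = 2
g(6) = mex{0,1,2} = 3
g(7) = mex{0,1,2} = 3
g(8) = mex{1,2,3} = 0
So g(8) = 0.
By the Sprague-Grundy theorem, the Grundy value of a sum of independent games is the XOR of the component values.
Combined value = 2 ⊕ 7 ⊕ 0 ⊕ 0 = 5.

5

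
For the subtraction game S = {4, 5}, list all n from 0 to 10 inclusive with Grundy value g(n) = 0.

Build the Grundy sequence with g(k) = mex{g(k−s) : s ∈ {4, 5}, s ≤ k}:
k:     0  1  2  3  4  5  6  7  8  9 10
g(k):  0  0  0  0  1  1  1  1  2  0  0
The P-positions (g = 0) in 0..10 are 0, 1, 2, 3, 9, 10.

0, 1, 2, 3, 9, 10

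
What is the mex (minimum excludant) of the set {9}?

0 is not in the set, so the mex is 0.

0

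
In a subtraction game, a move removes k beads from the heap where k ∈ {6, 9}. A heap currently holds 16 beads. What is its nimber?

Grundy values for subtraction set {6, 9}:
k:     0  1  2  3  4  5  6  7  8  9 10 11 12 13 14 15 16
g(k):  0  0  0  0  0  0  1  1  1  1  1  1  2  2  2  0  0
So g(16) = 0.

0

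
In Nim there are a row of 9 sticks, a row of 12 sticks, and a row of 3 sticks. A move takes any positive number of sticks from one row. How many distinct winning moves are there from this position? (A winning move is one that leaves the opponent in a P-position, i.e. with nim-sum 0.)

1

Nim-sum: 9 ⊕ 12 ⊕ 3 = 6.
The overall nim-sum is X = 6. A row of size p has a winning move iff p XOR X < p (reduce it to p XOR X).
  9: 9 XOR 6 = 15 ≥ 9 — no move.
  12: 12 XOR 6 = 10 < 12 — winning move (to 10).
  3: 3 XOR 6 = 5 ≥ 3 — no move.
That gives 1 winning move.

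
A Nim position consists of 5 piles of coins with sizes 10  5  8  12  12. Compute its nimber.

Nim-sum: 10 XOR 5 XOR 8 XOR 12 XOR 12 = 7.

7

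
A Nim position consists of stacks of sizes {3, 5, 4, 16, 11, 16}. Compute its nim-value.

Nim-sum: 3 XOR 5 XOR 4 XOR 16 XOR 11 XOR 16 = 9.

9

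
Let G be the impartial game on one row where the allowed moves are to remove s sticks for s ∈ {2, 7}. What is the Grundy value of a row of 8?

2

Compute g(0), g(1), … for moves {2, 7}:
g(0) = mex{} = 0
g(1) = mex{} = 0
g(2) = mex{0} = 1
g(3) = mex{0} = 1
g(4) = mex{1} = 0
g(5) = mex{1} = 0
g(6) = mex{0} = 1
g(7) = mex{0} = 1
g(8) = mex{0,1} = 2
So g(8) = 2.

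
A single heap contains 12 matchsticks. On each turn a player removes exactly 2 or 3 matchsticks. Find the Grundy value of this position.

1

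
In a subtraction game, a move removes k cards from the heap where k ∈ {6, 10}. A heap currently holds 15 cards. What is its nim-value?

2

Compute g(0), g(1), … for moves {6, 10}:
k:     0  1  2  3  4  5  6  7  8  9 10 11 12 13 14 15
g(k):  0  0  0  0  0  0  1  1  1  1  1  1  2  2  2  2
So g(15) = 2.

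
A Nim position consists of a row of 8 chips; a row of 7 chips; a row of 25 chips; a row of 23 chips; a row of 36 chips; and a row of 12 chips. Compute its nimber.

41

Write each in binary and XOR column by column:
  001000  (8)
  000111  (7)
  011001  (25)
  010111  (23)
  100100  (36)
  001100  (12)
  ------
  101001  (41)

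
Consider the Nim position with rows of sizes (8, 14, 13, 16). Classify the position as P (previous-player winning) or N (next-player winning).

N-position

In binary:
  01000  (8)
  01110  (14)
  01101  (13)
  10000  (16)
  -----
  11011  (27)
The nim-sum is 27 ≠ 0, so this is an N-position: the player to move can win.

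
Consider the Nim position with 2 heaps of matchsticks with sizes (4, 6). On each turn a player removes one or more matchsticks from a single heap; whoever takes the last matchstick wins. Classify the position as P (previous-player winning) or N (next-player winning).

N-position

Write each in binary and XOR column by column:
  100  (4)
  110  (6)
  ---
  010  (2)
The nim-sum is 2 ≠ 0, so this is an N-position: the player to move can win.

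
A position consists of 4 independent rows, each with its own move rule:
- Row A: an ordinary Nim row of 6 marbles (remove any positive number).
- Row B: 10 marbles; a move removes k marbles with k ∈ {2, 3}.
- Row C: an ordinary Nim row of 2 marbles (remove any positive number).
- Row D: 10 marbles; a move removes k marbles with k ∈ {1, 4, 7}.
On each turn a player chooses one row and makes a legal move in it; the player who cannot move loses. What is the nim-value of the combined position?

Row A is a plain Nim row of size 6, so its Grundy value is 6.
For row B, compute g(0), g(1), … with moves {2, 3}:
g(0) = mex{} = 0
g(1) = mex{} = 0
g(2) = mex{0} = 1
g(3) = mex{0} = 1
g(4) = mex{0,1} = 2
g(5) = mex{1} = 0
g(6) = mex{1,2} = 0
g(7) = mex{0,2} = 1
g(8) = mex{0} = 1
g(9) = mex{0,1} = 2
g(10) = mex{1} = 0
So g(10) = 0.
Row C is a plain Nim row of size 2, so its Grundy value is 2.
For row D, compute g(0), g(1), … with moves {1, 4, 7}:
g(0) = mex{} = 0
g(1) = mex{0} = 1
g(2) = mex{1} = 0
g(3) = mex{0} = 1
g(4) = mex{0,1} = 2
g(5) = mex{1,2} = 0
g(6) = mex{0} = 1
g(7) = mex{0,1} = 2
g(8) = mex{1,2} = 0
g(9) = mex{0} = 1
g(10) = mex{1} = 0
So g(10) = 0.
By the Sprague-Grundy theorem, the Grundy value of a sum of independent games is the XOR of the component values.
Combined value = 6 XOR 0 XOR 2 XOR 0 = 4.

4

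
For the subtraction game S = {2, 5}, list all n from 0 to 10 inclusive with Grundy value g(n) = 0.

0, 1, 4, 7, 8

Build the Grundy sequence with g(k) = mex{g(k−s) : s ∈ {2, 5}, s ≤ k}:
k:     0  1  2  3  4  5  6  7  8  9 10
g(k):  0  0  1  1  0  2  1  0  0  1  1
The P-positions (g = 0) in 0..10 are 0, 1, 4, 7, 8.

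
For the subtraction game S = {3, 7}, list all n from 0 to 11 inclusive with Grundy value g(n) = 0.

Grundy values for subtraction set {3, 7}:
k:     0  1  2  3  4  5  6  7  8  9 10 11
g(k):  0  0  0  1  1  1  0  2  2  1  0  0
The P-positions (g = 0) in 0..11 are 0, 1, 2, 6, 10, 11.

0, 1, 2, 6, 10, 11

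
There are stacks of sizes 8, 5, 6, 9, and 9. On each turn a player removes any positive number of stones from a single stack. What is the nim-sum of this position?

11

Write each in binary and XOR column by column:
  1000  (8)
  0101  (5)
  0110  (6)
  1001  (9)
  1001  (9)
  ----
  1011  (11)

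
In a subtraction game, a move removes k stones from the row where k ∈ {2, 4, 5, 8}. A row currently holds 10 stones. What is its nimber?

0

Grundy values for subtraction set {2, 4, 5, 8}:
k:     0  1  2  3  4  5  6  7  8  9 10
g(k):  0  0  1  1  2  2  3  0  4  1  0
So g(10) = 0.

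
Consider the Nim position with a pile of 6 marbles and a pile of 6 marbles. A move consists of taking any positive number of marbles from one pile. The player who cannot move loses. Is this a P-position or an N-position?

Compute the nim-sum pairwise:
6 XOR 6 = 0
The nim-sum is 0, so this is a P-position: the player to move is in a losing position under optimal play.

P-position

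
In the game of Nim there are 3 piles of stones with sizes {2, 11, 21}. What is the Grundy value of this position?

28

In binary:
  00010  (2)
  01011  (11)
  10101  (21)
  -----
  11100  (28)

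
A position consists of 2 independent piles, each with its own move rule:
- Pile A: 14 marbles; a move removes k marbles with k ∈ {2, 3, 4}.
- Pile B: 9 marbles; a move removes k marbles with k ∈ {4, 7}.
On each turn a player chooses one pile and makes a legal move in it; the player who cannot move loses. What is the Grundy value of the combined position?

For pile A, compute g(0), g(1), … with moves {2, 3, 4}:
k:     0  1  2  3  4  5  6  7  8  9 10 11 12 13 14
g(k):  0  0  1  1  2  2  0  0  1  1  2  2  0  0  1
So g(14) = 1.
For pile B, compute g(0), g(1), … with moves {4, 7}:
g(0) = mex{} = 0
g(1) = mex{} = 0
g(2) = mex{} = 0
g(3) = mex{} = 0
g(4) = mex{0} = 1
g(5) = mex{0} = 1
g(6) = mex{0} = 1
g(7) = mex{0} = 1
g(8) = mex{0,1} = 2
g(9) = mex{0,1} = 2
So g(9) = 2.
The value of a disjunctive sum is the nim-sum of the parts.
Combined value = 1 ⊕ 2 = 3.

3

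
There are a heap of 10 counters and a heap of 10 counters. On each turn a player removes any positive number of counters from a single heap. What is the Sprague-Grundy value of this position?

Compute the nim-sum pairwise:
10 ⊕ 10 = 0

0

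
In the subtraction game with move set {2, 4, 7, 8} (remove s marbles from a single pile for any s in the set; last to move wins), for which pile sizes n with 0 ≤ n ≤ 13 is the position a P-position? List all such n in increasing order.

0, 1, 6, 11, 12

Build the Grundy sequence with g(k) = mex{g(k−s) : s ∈ {2, 4, 7, 8}, s ≤ k}:
g(0) = mex{} = 0
g(1) = mex{} = 0
g(2) = mex{0} = 1
g(3) = mex{0} = 1
g(4) = mex{0,1} = 2
g(5) = mex{0,1} = 2
g(6) = mex{1,2} = 0
g(7) = mex{0,1,2} = 3
g(8) = mex{0,2} = 1
g(9) = mex{0,1,2,3} = 4
g(10) = mex{0,1} = 2
g(11) = mex{1,2,3,4} = 0
g(12) = mex{1,2} = 0
g(13) = mex{0,2,4} = 1
The P-positions (g = 0) in 0..13 are 0, 1, 6, 11, 12.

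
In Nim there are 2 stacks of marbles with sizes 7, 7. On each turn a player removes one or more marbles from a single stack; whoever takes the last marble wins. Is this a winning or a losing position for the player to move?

Losing position

Compute the nim-sum pairwise:
7 ⊕ 7 = 0
The nim-sum is 0, so this is a P-position: the player to move is in a losing position under optimal play.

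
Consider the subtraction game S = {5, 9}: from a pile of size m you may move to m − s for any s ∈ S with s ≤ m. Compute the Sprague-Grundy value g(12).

Compute g(0), g(1), … for moves {5, 9}:
g(0) = mex{} = 0
g(1) = mex{} = 0
g(2) = mex{} = 0
g(3) = mex{} = 0
g(4) = mex{} = 0
g(5) = mex{0} = 1
g(6) = mex{0} = 1
g(7) = mex{0} = 1
g(8) = mex{0} = 1
g(9) = mex{0} = 1
g(10) = mex{0,1} = 2
g(11) = mex{0,1} = 2
g(12) = mex{0,1} = 2
So g(12) = 2.

2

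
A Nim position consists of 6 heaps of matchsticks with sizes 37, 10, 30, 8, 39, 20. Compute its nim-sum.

Compute the nim-sum pairwise:
37 ^ 10 = 47
47 ^ 30 = 49
49 ^ 8 = 57
57 ^ 39 = 30
30 ^ 20 = 10

10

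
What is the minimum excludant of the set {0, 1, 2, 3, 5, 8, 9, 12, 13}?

The values 0, 1, 2, 3 are all present; 4 is the first non-negative integer missing from the set.

4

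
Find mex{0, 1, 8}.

The values 0, 1 are all present; 2 is the first non-negative integer missing from the set.

2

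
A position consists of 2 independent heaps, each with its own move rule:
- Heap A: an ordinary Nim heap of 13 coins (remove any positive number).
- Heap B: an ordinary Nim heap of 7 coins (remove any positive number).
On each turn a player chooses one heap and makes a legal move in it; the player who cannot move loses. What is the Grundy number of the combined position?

Heap A is a plain Nim heap of size 13, so its Grundy value is 13.
Heap B is a plain Nim heap of size 7, so its Grundy value is 7.
By the Sprague-Grundy theorem, the Grundy value of a sum of independent games is the XOR of the component values.
Combined value = 13 ⊕ 7 = 10.

10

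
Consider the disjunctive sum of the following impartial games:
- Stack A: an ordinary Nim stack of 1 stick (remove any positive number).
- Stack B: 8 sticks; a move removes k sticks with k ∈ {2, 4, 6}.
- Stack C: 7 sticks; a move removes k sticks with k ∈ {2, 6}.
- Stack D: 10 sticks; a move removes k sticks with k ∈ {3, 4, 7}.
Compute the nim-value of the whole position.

0

Stack A is a plain Nim stack of size 1, so its Grundy value is 1.
Grundy values for stack B (subtraction set {2, 4, 6}):
k:     0  1  2  3  4  5  6  7  8
g(k):  0  0  1  1  2  2  3  3  0
So g(8) = 0.
Build the Grundy sequence for stack C with g(k) = mex{g(k−s) : s ∈ {2, 6}, s ≤ k}:
g(0) = mex{} = 0
g(1) = mex{} = 0
g(2) = mex{0} = 1
g(3) = mex{0} = 1
g(4) = mex{1} = 0
g(5) = mex{1} = 0
g(6) = mex{0} = 1
g(7) = mex{0} = 1
So g(7) = 1.
For stack D, compute g(0), g(1), … with moves {3, 4, 7}:
g(0) = mex{} = 0
g(1) = mex{} = 0
g(2) = mex{} = 0
g(3) = mex{0} = 1
g(4) = mex{0} = 1
g(5) = mex{0} = 1
g(6) = mex{0,1} = 2
g(7) = mex{0,1} = 2
g(8) = mex{0,1} = 2
g(9) = mex{0,1,2} = 3
g(10) = mex{1,2} = 0
So g(10) = 0.
The value of a disjunctive sum is the nim-sum of the parts.
Combined value = 1 ⊕ 0 ⊕ 1 ⊕ 0 = 0.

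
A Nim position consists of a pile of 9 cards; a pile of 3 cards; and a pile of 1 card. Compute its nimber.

Bitwise XOR of the heap sizes:
  1001  (9)
  0011  (3)
  0001  (1)
  ----
  1011  (11)

11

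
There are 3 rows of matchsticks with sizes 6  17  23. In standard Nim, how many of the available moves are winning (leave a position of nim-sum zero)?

0

Nim-sum: 6 ^ 17 ^ 23 = 0.
The nim-sum is already 0, so every move leaves a nonzero nim-sum — there are no winning moves.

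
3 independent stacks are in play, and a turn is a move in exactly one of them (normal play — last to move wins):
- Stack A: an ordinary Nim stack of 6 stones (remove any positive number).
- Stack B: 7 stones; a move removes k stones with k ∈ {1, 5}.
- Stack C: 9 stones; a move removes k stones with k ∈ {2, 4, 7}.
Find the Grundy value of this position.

7

Stack A is a plain Nim stack of size 6, so its Grundy value is 6.
For stack B, compute g(0), g(1), … with moves {1, 5}:
g(0) = mex{} = 0
g(1) = mex{0} = 1
g(2) = mex{1} = 0
g(3) = mex{0} = 1
g(4) = mex{1} = 0
g(5) = mex{0} = 1
g(6) = mex{1} = 0
g(7) = mex{0} = 1
So g(7) = 1.
Grundy values for stack C (subtraction set {2, 4, 7}):
g(0) = mex{} = 0
g(1) = mex{} = 0
g(2) = mex{0} = 1
g(3) = mex{0} = 1
g(4) = mex{0,1} = 2
g(5) = mex{0,1} = 2
g(6) = mex{1,2} = 0
g(7) = mex{0,1,2} = 3
g(8) = mex{0,2} = 1
g(9) = mex{1,2,3} = 0
So g(9) = 0.
The value of a disjunctive sum is the nim-sum of the parts.
Combined value = 6 ⊕ 1 ⊕ 0 = 7.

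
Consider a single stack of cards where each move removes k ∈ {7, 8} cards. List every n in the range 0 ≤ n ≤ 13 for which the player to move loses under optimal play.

0, 1, 2, 3, 4, 5, 6

Grundy values for subtraction set {7, 8}:
k:     0  1  2  3  4  5  6  7  8  9 10 11 12 13
g(k):  0  0  0  0  0  0  0  1  1  1  1  1  1  1
The P-positions (g = 0) in 0..13 are 0, 1, 2, 3, 4, 5, 6.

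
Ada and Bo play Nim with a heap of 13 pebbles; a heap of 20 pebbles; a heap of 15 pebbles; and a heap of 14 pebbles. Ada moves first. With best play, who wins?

Ada wins

In binary:
  01101  (13)
  10100  (20)
  01111  (15)
  01110  (14)
  -----
  11000  (24)
The nim-sum is 24 ≠ 0, so this is an N-position: the player to move can win; Ada has a winning move.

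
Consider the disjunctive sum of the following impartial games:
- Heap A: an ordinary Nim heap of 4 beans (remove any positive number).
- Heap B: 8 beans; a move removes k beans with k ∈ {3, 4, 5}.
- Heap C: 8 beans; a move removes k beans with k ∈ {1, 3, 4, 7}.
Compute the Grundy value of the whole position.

4

Heap A is a plain Nim heap of size 4, so its Grundy value is 4.
For heap B, compute g(0), g(1), … with moves {3, 4, 5}:
k:     0  1  2  3  4  5  6  7  8
g(k):  0  0  0  1  1  1  2  2  0
So g(8) = 0.
For heap C, compute g(0), g(1), … with moves {1, 3, 4, 7}:
g(0) = mex{} = 0
g(1) = mex{0} = 1
g(2) = mex{1} = 0
g(3) = mex{0} = 1
g(4) = mex{0,1} = 2
g(5) = mex{0,1,2} = 3
g(6) = mex{0,1,3} = 2
g(7) = mex{0,1,2} = 3
g(8) = mex{1,2,3} = 0
So g(8) = 0.
By the Sprague-Grundy theorem, the Grundy value of a sum of independent games is the XOR of the component values.
Combined value = 4 ⊕ 0 ⊕ 0 = 4.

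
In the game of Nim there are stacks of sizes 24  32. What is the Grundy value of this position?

Compute the nim-sum pairwise:
24 ⊕ 32 = 56

56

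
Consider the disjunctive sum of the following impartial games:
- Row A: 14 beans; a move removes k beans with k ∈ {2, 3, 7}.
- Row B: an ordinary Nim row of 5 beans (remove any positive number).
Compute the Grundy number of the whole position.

For row A, compute g(0), g(1), … with moves {2, 3, 7}:
g(0) = mex{} = 0
g(1) = mex{} = 0
g(2) = mex{0} = 1
g(3) = mex{0} = 1
g(4) = mex{0,1} = 2
g(5) = mex{1} = 0
g(6) = mex{1,2} = 0
g(7) = mex{0,2} = 1
g(8) = mex{0} = 1
g(9) = mex{0,1} = 2
g(10) = mex{1} = 0
g(11) = mex{1,2} = 0
g(12) = mex{0,2} = 1
g(13) = mex{0} = 1
g(14) = mex{0,1} = 2
So g(14) = 2.
Row B is a plain Nim row of size 5, so its Grundy value is 5.
The value of a disjunctive sum is the nim-sum of the parts.
Combined value = 2 ⊕ 5 = 7.

7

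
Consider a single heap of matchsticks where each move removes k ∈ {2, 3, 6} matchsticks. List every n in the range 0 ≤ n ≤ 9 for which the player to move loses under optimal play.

0, 1, 5, 9

Build the Grundy sequence with g(k) = mex{g(k−s) : s ∈ {2, 3, 6}, s ≤ k}:
k:     0  1  2  3  4  5  6  7  8  9
g(k):  0  0  1  1  2  0  3  1  2  0
The P-positions (g = 0) in 0..9 are 0, 1, 5, 9.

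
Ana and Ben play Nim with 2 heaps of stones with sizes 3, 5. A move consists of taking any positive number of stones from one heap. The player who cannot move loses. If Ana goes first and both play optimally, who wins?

Ana wins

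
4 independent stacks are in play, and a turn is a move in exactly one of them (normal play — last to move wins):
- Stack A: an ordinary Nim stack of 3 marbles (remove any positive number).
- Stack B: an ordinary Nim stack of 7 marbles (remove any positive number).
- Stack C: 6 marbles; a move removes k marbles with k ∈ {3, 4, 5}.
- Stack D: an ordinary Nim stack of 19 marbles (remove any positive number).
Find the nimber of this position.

21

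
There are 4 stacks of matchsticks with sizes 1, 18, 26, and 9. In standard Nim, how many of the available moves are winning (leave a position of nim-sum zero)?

Nim-sum: 1 ⊕ 18 ⊕ 26 ⊕ 9 = 0.
The nim-sum is already 0, so every move leaves a nonzero nim-sum — there are no winning moves.

0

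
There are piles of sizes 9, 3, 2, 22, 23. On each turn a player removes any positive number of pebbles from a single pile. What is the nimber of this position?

9

Nim-sum: 9 XOR 3 XOR 2 XOR 22 XOR 23 = 9.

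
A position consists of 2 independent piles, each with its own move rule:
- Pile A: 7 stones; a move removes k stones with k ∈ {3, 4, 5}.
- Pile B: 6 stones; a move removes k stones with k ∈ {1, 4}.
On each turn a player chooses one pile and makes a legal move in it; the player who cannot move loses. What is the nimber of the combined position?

3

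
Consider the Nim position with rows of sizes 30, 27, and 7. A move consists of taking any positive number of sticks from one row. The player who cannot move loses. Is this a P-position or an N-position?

Nim-sum: 30 ^ 27 ^ 7 = 2.
The nim-sum is 2 ≠ 0, so this is an N-position: the player to move can win.

N-position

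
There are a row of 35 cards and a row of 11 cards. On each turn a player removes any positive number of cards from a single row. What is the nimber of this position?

Bitwise XOR of the heap sizes:
  100011  (35)
  001011  (11)
  ------
  101000  (40)

40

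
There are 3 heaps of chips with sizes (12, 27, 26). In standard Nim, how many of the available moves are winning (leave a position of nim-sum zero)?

3

Nim-sum: 12 XOR 27 XOR 26 = 13.
The overall nim-sum is X = 13. A heap of size p has a winning move iff p XOR X < p (reduce it to p XOR X).
  12: 12 XOR 13 = 1 < 12 — winning move (to 1).
  27: 27 XOR 13 = 22 < 27 — winning move (to 22).
  26: 26 XOR 13 = 23 < 26 — winning move (to 23).
That gives 3 winning moves.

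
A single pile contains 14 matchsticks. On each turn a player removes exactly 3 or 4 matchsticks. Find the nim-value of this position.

Compute g(0), g(1), … for moves {3, 4}:
g(0) = mex{} = 0
g(1) = mex{} = 0
g(2) = mex{} = 0
g(3) = mex{0} = 1
g(4) = mex{0} = 1
g(5) = mex{0} = 1
g(6) = mex{0,1} = 2
g(7) = mex{1} = 0
g(8) = mex{1} = 0
g(9) = mex{1,2} = 0
g(10) = mex{0,2} = 1
g(11) = mex{0} = 1
g(12) = mex{0} = 1
g(13) = mex{0,1} = 2
g(14) = mex{1} = 0
So g(14) = 0.

0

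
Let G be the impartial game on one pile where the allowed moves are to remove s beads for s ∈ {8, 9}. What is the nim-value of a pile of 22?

Build the Grundy sequence with g(k) = mex{g(k−s) : s ∈ {8, 9}, s ≤ k}:
k:     0  1  2  3  4  5  6  7  8  9 10 11 12 13 14 15 16 17 18 19 20 21 22
g(k):  0  0  0  0  0  0  0  0  1  1  1  1  1  1  1  1  2  0  0  0  0  0  0
So g(22) = 0.

0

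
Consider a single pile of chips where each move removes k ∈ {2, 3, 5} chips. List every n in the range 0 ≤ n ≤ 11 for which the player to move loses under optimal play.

0, 1, 7, 8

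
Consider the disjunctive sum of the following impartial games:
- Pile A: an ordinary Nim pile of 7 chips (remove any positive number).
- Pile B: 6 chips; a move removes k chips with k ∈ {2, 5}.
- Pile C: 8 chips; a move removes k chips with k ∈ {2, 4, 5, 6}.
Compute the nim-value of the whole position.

6

Pile A is a plain Nim pile of size 7, so its Grundy value is 7.
Build the Grundy sequence for pile B with g(k) = mex{g(k−s) : s ∈ {2, 5}, s ≤ k}:
g(0) = mex{} = 0
g(1) = mex{} = 0
g(2) = mex{0} = 1
g(3) = mex{0} = 1
g(4) = mex{1} = 0
g(5) = mex{0,1} = 2
g(6) = mex{0} = 1
So g(6) = 1.
Build the Grundy sequence for pile C with g(k) = mex{g(k−s) : s ∈ {2, 4, 5, 6}, s ≤ k}:
g(0) = mex{} = 0
g(1) = mex{} = 0
g(2) = mex{0} = 1
g(3) = mex{0} = 1
g(4) = mex{0,1} = 2
g(5) = mex{0,1} = 2
g(6) = mex{0,1,2} = 3
g(7) = mex{0,1,2} = 3
g(8) = mex{1,2,3} = 0
So g(8) = 0.
By the Sprague-Grundy theorem, the Grundy value of a sum of independent games is the XOR of the component values.
Combined value = 7 XOR 1 XOR 0 = 6.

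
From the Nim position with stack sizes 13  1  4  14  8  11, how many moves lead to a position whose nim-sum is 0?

Nim-sum: 13 ⊕ 1 ⊕ 4 ⊕ 14 ⊕ 8 ⊕ 11 = 5.
The overall nim-sum is X = 5. A stack of size p has a winning move iff p XOR X < p (reduce it to p XOR X).
  13: 13 XOR 5 = 8 < 13 — winning move (to 8).
  1: 1 XOR 5 = 4 ≥ 1 — no move.
  4: 4 XOR 5 = 1 < 4 — winning move (to 1).
  14: 14 XOR 5 = 11 < 14 — winning move (to 11).
  8: 8 XOR 5 = 13 ≥ 8 — no move.
  11: 11 XOR 5 = 14 ≥ 11 — no move.
That gives 3 winning moves.

3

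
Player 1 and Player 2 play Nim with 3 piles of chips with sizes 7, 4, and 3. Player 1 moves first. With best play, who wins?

Player 2 wins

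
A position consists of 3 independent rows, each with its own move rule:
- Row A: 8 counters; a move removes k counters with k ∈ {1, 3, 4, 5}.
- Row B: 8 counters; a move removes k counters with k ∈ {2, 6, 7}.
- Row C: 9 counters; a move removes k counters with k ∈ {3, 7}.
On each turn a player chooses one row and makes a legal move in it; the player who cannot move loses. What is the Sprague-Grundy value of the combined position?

For row A, compute g(0), g(1), … with moves {1, 3, 4, 5}:
g(0) = mex{} = 0
g(1) = mex{0} = 1
g(2) = mex{1} = 0
g(3) = mex{0} = 1
g(4) = mex{0,1} = 2
g(5) = mex{0,1,2} = 3
g(6) = mex{0,1,3} = 2
g(7) = mex{0,1,2} = 3
g(8) = mex{1,2,3} = 0
So g(8) = 0.
For row B, compute g(0), g(1), … with moves {2, 6, 7}:
k:     0  1  2  3  4  5  6  7  8
g(k):  0  0  1  1  0  0  1  1  2
So g(8) = 2.
Build the Grundy sequence for row C with g(k) = mex{g(k−s) : s ∈ {3, 7}, s ≤ k}:
k:     0  1  2  3  4  5  6  7  8  9
g(k):  0  0  0  1  1  1  0  2  2  1
So g(9) = 1.
The value of a disjunctive sum is the nim-sum of the parts.
Combined value = 0 ⊕ 2 ⊕ 1 = 3.

3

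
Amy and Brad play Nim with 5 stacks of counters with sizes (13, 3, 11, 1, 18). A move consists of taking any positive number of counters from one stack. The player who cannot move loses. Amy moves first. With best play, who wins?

Amy wins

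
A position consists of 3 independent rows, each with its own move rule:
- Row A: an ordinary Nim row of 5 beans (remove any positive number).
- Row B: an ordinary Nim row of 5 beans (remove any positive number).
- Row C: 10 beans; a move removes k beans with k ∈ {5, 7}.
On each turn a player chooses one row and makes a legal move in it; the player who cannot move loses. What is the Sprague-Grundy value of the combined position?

Row A is a plain Nim row of size 5, so its Grundy value is 5.
Row B is a plain Nim row of size 5, so its Grundy value is 5.
For row C, compute g(0), g(1), … with moves {5, 7}:
k:     0  1  2  3  4  5  6  7  8  9 10
g(k):  0  0  0  0  0  1  1  1  1  1  2
So g(10) = 2.
By the Sprague-Grundy theorem, the Grundy value of a sum of independent games is the XOR of the component values.
Combined value = 5 ⊕ 5 ⊕ 2 = 2.

2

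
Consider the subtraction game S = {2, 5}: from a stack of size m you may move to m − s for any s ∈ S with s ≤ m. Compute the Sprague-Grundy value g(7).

Build the Grundy sequence with g(k) = mex{g(k−s) : s ∈ {2, 5}, s ≤ k}:
k:     0  1  2  3  4  5  6  7
g(k):  0  0  1  1  0  2  1  0
So g(7) = 0.

0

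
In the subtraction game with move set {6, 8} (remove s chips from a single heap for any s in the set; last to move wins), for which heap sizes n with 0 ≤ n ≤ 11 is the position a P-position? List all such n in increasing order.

0, 1, 2, 3, 4, 5

Build the Grundy sequence with g(k) = mex{g(k−s) : s ∈ {6, 8}, s ≤ k}:
g(0) = mex{} = 0
g(1) = mex{} = 0
g(2) = mex{} = 0
g(3) = mex{} = 0
g(4) = mex{} = 0
g(5) = mex{} = 0
g(6) = mex{0} = 1
g(7) = mex{0} = 1
g(8) = mex{0} = 1
g(9) = mex{0} = 1
g(10) = mex{0} = 1
g(11) = mex{0} = 1
The P-positions (g = 0) in 0..11 are 0, 1, 2, 3, 4, 5.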